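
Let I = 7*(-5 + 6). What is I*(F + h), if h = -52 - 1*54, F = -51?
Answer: -1099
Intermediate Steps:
I = 7 (I = 7*1 = 7)
h = -106 (h = -52 - 54 = -106)
I*(F + h) = 7*(-51 - 106) = 7*(-157) = -1099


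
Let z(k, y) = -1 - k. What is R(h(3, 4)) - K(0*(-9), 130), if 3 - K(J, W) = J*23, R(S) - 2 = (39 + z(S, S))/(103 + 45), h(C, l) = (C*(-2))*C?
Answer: -23/37 ≈ -0.62162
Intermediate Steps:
h(C, l) = -2*C**2 (h(C, l) = (-2*C)*C = -2*C**2)
R(S) = 167/74 - S/148 (R(S) = 2 + (39 + (-1 - S))/(103 + 45) = 2 + (38 - S)/148 = 2 + (38 - S)*(1/148) = 2 + (19/74 - S/148) = 167/74 - S/148)
K(J, W) = 3 - 23*J (K(J, W) = 3 - J*23 = 3 - 23*J)
R(h(3, 4)) - K(0*(-9), 130) = (167/74 - (-1)*3**2/74) - (3 - 0*(-9)) = (167/74 - (-1)*9/74) - (3 - 23*0) = (167/74 - 1/148*(-18)) - (3 + 0) = (167/74 + 9/74) - 1*3 = 88/37 - 3 = -23/37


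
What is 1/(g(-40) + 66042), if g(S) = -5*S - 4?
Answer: 1/66238 ≈ 1.5097e-5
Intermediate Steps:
g(S) = -4 - 5*S
1/(g(-40) + 66042) = 1/((-4 - 5*(-40)) + 66042) = 1/((-4 + 200) + 66042) = 1/(196 + 66042) = 1/66238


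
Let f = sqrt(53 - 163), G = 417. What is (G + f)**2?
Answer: (417 + I*sqrt(110))**2 ≈ 1.7378e+5 + 8747.1*I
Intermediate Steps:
f = I*sqrt(110) (f = sqrt(-110) = I*sqrt(110) ≈ 10.488*I)
(G + f)**2 = (417 + I*sqrt(110))**2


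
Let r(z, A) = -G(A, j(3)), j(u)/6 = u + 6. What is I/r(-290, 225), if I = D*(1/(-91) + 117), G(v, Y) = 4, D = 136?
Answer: -361964/91 ≈ -3977.6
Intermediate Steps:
j(u) = 36 + 6*u (j(u) = 6*(u + 6) = 6*(6 + u) = 36 + 6*u)
r(z, A) = -4 (r(z, A) = -1*4 = -4)
I = 1447856/91 (I = 136*(1/(-91) + 117) = 136*(-1/91 + 117) = 136*(10646/91) = 1447856/91 ≈ 15911.)
I/r(-290, 225) = (1447856/91)/(-4) = (1447856/91)*(-1/4) = -361964/91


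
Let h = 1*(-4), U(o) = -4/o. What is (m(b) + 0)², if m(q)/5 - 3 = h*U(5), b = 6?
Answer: 961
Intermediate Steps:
h = -4
m(q) = 31 (m(q) = 15 + 5*(-(-16)/5) = 15 + 5*(-4*(-⅘)) = 15 + 5*(16/5) = 15 + 16 = 31)
(m(b) + 0)² = (31 + 0)² = 31² = 961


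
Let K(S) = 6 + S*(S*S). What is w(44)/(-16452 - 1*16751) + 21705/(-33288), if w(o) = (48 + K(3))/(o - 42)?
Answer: -240673093/368420488 ≈ -0.65326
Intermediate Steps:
K(S) = 6 + S³ (K(S) = 6 + S*S² = 6 + S³)
w(o) = 81/(-42 + o) (w(o) = (48 + (6 + 3³))/(o - 42) = (48 + (6 + 27))/(-42 + o) = (48 + 33)/(-42 + o) = 81/(-42 + o))
w(44)/(-16452 - 1*16751) + 21705/(-33288) = (81/(-42 + 44))/(-16452 - 1*16751) + 21705/(-33288) = (81/2)/(-16452 - 16751) + 21705*(-1/33288) = (81*(½))/(-33203) - 7235/11096 = (81/2)*(-1/33203) - 7235/11096 = -81/66406 - 7235/11096 = -240673093/368420488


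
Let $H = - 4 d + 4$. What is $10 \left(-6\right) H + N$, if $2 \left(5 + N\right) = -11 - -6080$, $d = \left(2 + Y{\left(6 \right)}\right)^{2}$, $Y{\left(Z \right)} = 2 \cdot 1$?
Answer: $\frac{13259}{2} \approx 6629.5$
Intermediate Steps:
$Y{\left(Z \right)} = 2$
$d = 16$ ($d = \left(2 + 2\right)^{2} = 4^{2} = 16$)
$N = \frac{6059}{2}$ ($N = -5 + \frac{-11 - -6080}{2} = -5 + \frac{-11 + 6080}{2} = -5 + \frac{1}{2} \cdot 6069 = -5 + \frac{6069}{2} = \frac{6059}{2} \approx 3029.5$)
$H = -60$ ($H = \left(-4\right) 16 + 4 = -64 + 4 = -60$)
$10 \left(-6\right) H + N = 10 \left(-6\right) \left(-60\right) + \frac{6059}{2} = \left(-60\right) \left(-60\right) + \frac{6059}{2} = 3600 + \frac{6059}{2} = \frac{13259}{2}$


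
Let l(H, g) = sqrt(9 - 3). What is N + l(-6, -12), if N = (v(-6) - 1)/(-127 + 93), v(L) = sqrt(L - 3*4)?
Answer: 1/34 + sqrt(6) - 3*I*sqrt(2)/34 ≈ 2.4789 - 0.12478*I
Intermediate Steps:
v(L) = sqrt(-12 + L) (v(L) = sqrt(L - 12) = sqrt(-12 + L))
N = 1/34 - 3*I*sqrt(2)/34 (N = (sqrt(-12 - 6) - 1)/(-127 + 93) = (sqrt(-18) - 1)/(-34) = (3*I*sqrt(2) - 1)*(-1/34) = (-1 + 3*I*sqrt(2))*(-1/34) = 1/34 - 3*I*sqrt(2)/34 ≈ 0.029412 - 0.12478*I)
l(H, g) = sqrt(6)
N + l(-6, -12) = (1/34 - 3*I*sqrt(2)/34) + sqrt(6) = 1/34 + sqrt(6) - 3*I*sqrt(2)/34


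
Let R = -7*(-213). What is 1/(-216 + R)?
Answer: 1/1275 ≈ 0.00078431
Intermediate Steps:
R = 1491
1/(-216 + R) = 1/(-216 + 1491) = 1/1275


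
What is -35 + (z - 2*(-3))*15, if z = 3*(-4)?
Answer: -125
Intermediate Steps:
z = -12
-35 + (z - 2*(-3))*15 = -35 + (-12 - 2*(-3))*15 = -35 + (-12 + 6)*15 = -35 - 6*15 = -35 - 90 = -125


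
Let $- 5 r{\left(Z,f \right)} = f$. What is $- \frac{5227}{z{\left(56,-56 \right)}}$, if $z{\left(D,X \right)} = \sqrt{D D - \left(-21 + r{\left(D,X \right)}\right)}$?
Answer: $- \frac{5227 \sqrt{1605}}{2247} \approx -93.194$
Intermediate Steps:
$r{\left(Z,f \right)} = - \frac{f}{5}$
$z{\left(D,X \right)} = \sqrt{21 + D^{2} + \frac{X}{5}}$ ($z{\left(D,X \right)} = \sqrt{D D - \left(-21 - \frac{X}{5}\right)} = \sqrt{D^{2} + \left(21 + \frac{X}{5}\right)} = \sqrt{21 + D^{2} + \frac{X}{5}}$)
$- \frac{5227}{z{\left(56,-56 \right)}} = - \frac{5227}{\frac{1}{5} \sqrt{525 + 5 \left(-56\right) + 25 \cdot 56^{2}}} = - \frac{5227}{\frac{1}{5} \sqrt{525 - 280 + 25 \cdot 3136}} = - \frac{5227}{\frac{1}{5} \sqrt{525 - 280 + 78400}} = - \frac{5227}{\frac{1}{5} \sqrt{78645}} = - \frac{5227}{\frac{1}{5} \cdot 7 \sqrt{1605}} = - \frac{5227}{\frac{7}{5} \sqrt{1605}} = - 5227 \frac{\sqrt{1605}}{2247} = - \frac{5227 \sqrt{1605}}{2247}$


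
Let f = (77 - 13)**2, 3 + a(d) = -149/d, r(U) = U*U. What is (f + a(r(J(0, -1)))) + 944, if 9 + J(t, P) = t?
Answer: 407848/81 ≈ 5035.2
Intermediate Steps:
J(t, P) = -9 + t
r(U) = U**2
a(d) = -3 - 149/d
f = 4096 (f = 64**2 = 4096)
(f + a(r(J(0, -1)))) + 944 = (4096 + (-3 - 149/(-9 + 0)**2)) + 944 = (4096 + (-3 - 149/((-9)**2))) + 944 = (4096 + (-3 - 149/81)) + 944 = (4096 - 392/81) + 944 = 331384/81 + 944 = 407848/81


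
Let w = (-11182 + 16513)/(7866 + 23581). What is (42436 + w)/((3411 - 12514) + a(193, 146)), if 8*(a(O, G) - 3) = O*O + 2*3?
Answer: -10675921784/1117783615 ≈ -9.5510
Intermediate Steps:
w = 5331/31447 ≈ 0.16952
a(O, G) = 15/4 + O**2/8 (a(O, G) = 3 + (O*O + 2*3)/8 = 3 + (O**2 + 6)/8 = 3 + (6 + O**2)/8 = 3 + (3/4 + O**2/8) = 15/4 + O**2/8)
(42436 + w)/((3411 - 12514) + a(193, 146)) = (42436 + 5331/31447)/((3411 - 12514) + (15/4 + (1/8)*193**2)) = 1334490223/(31447*(-9103 + (15/4 + (1/8)*37249))) = 1334490223/(31447*(-9103 + (15/4 + 37249/8))) = 1334490223/(31447*(-9103 + 37279/8)) = 1334490223/(31447*(-35545/8)) = (1334490223/31447)*(-8/35545) = -10675921784/1117783615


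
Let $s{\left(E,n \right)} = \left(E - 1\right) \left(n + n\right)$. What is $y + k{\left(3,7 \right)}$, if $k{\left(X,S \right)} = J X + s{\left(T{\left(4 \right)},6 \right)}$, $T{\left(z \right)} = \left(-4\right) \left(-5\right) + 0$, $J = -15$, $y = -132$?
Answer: $51$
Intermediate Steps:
$T{\left(z \right)} = 20$ ($T{\left(z \right)} = 20 + 0 = 20$)
$s{\left(E,n \right)} = 2 n \left(-1 + E\right)$ ($s{\left(E,n \right)} = \left(-1 + E\right) 2 n = 2 n \left(-1 + E\right)$)
$k{\left(X,S \right)} = 228 - 15 X$ ($k{\left(X,S \right)} = - 15 X + 2 \cdot 6 \left(-1 + 20\right) = - 15 X + 2 \cdot 6 \cdot 19 = - 15 X + 228 = 228 - 15 X$)
$y + k{\left(3,7 \right)} = -132 + \left(228 - 45\right) = -132 + 183 = 51$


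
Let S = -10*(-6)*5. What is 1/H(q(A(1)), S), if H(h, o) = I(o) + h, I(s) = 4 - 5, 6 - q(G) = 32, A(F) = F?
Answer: -1/27 ≈ -0.037037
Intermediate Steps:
q(G) = -26 (q(G) = 6 - 1*32 = 6 - 32 = -26)
S = 300 (S = 60*5 = 300)
I(s) = -1
H(h, o) = -1 + h
1/H(q(A(1)), S) = 1/(-1 - 26) = 1/(-27) = -1/27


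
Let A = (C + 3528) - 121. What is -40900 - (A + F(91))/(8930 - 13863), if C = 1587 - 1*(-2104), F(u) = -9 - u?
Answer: -201752702/4933 ≈ -40899.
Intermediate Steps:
C = 3691 (C = 1587 + 2104 = 3691)
A = 7098 (A = (3691 + 3528) - 121 = 7219 - 121 = 7098)
-40900 - (A + F(91))/(8930 - 13863) = -40900 - (7098 + (-9 - 1*91))/(8930 - 13863) = -40900 - (7098 + (-9 - 91))/(-4933) = -40900 - (7098 - 100)*(-1)/4933 = -40900 - 6998*(-1)/4933 = -40900 - 1*(-6998/4933) = -40900 + 6998/4933 = -201752702/4933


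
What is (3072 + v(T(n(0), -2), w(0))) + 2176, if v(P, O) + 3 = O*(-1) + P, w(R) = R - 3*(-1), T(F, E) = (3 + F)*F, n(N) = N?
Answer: 5242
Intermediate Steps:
T(F, E) = F*(3 + F)
w(R) = 3 + R (w(R) = R + 3 = 3 + R)
v(P, O) = -3 + P - O (v(P, O) = -3 + (O*(-1) + P) = -3 + (-O + P) = -3 + (P - O) = -3 + P - O)
(3072 + v(T(n(0), -2), w(0))) + 2176 = (3072 + (-3 + 0*(3 + 0) - (3 + 0))) + 2176 = (3072 + (-3 + 0*3 - 1*3)) + 2176 = (3072 + (-3 + 0 - 3)) + 2176 = (3072 - 6) + 2176 = 3066 + 2176 = 5242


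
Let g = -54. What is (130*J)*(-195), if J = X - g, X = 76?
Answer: -3295500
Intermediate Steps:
J = 130 (J = 76 - 1*(-54) = 76 + 54 = 130)
(130*J)*(-195) = (130*130)*(-195) = 16900*(-195) = -3295500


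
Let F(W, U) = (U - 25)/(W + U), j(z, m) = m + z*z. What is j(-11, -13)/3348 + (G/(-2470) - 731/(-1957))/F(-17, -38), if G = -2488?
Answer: 20499470/16562091 ≈ 1.2377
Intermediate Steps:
j(z, m) = m + z²
F(W, U) = (-25 + U)/(U + W)
j(-11, -13)/3348 + (G/(-2470) - 731/(-1957))/F(-17, -38) = (-13 + (-11)²)/3348 + (-2488/(-2470) - 731/(-1957))/(((-25 - 38)/(-38 - 17))) = (-13 + 121)*(1/3348) + (-2488*(-1/2470) - 731*(-1/1957))/((-63/(-55))) = 108*(1/3348) + (1244/1235 + 731/1957)/((-1/55*(-63))) = 1/31 + 175647/(127205*(63/55)) = 1/31 + (175647/127205)*(55/63) = 1/31 + 644039/534261 = 20499470/16562091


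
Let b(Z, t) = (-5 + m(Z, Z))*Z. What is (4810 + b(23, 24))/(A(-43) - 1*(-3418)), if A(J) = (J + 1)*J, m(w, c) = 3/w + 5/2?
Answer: 9511/10448 ≈ 0.91032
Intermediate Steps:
m(w, c) = 5/2 + 3/w (m(w, c) = 3/w + 5*(½) = 3/w + 5/2 = 5/2 + 3/w)
b(Z, t) = Z*(-5/2 + 3/Z) (b(Z, t) = (-5 + (5/2 + 3/Z))*Z = (-5/2 + 3/Z)*Z = Z*(-5/2 + 3/Z))
A(J) = J*(1 + J) (A(J) = (1 + J)*J = J*(1 + J))
(4810 + b(23, 24))/(A(-43) - 1*(-3418)) = (4810 + (3 - 5/2*23))/(-43*(1 - 43) - 1*(-3418)) = (4810 + (3 - 115/2))/(-43*(-42) + 3418) = (4810 - 109/2)/(1806 + 3418) = (9511/2)/5224 = (9511/2)*(1/5224) = 9511/10448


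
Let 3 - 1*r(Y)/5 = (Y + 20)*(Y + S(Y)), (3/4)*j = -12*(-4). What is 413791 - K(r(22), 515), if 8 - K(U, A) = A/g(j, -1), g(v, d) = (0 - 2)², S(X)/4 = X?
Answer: 1655647/4 ≈ 4.1391e+5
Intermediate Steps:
j = 64 (j = 4*(-12*(-4))/3 = (4/3)*48 = 64)
S(X) = 4*X
g(v, d) = 4 (g(v, d) = (-2)² = 4)
r(Y) = 15 - 25*Y*(20 + Y) (r(Y) = 15 - 5*(Y + 20)*(Y + 4*Y) = 15 - 5*(20 + Y)*5*Y = 15 - 25*Y*(20 + Y))
K(U, A) = 8 - A/4
413791 - K(r(22), 515) = 413791 - (8 - ¼*515) = 413791 - (8 - 515/4) = 413791 - 1*(-483/4) = 413791 + 483/4 = 1655647/4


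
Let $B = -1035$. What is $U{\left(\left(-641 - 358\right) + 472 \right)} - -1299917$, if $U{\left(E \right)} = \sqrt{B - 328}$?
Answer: $1299917 + i \sqrt{1363} \approx 1.2999 \cdot 10^{6} + 36.919 i$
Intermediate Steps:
$U{\left(E \right)} = i \sqrt{1363}$ ($U{\left(E \right)} = \sqrt{-1035 - 328} = \sqrt{-1363} = i \sqrt{1363}$)
$U{\left(\left(-641 - 358\right) + 472 \right)} - -1299917 = i \sqrt{1363} - -1299917 = i \sqrt{1363} + 1299917 = 1299917 + i \sqrt{1363}$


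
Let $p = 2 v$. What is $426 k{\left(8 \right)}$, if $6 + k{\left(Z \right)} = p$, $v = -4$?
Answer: $-5964$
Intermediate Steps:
$p = -8$ ($p = 2 \left(-4\right) = -8$)
$k{\left(Z \right)} = -14$ ($k{\left(Z \right)} = -6 - 8 = -14$)
$426 k{\left(8 \right)} = 426 \left(-14\right) = -5964$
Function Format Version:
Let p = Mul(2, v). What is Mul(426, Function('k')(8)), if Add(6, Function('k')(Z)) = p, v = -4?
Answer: -5964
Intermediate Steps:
p = -8 (p = Mul(2, -4) = -8)
Function('k')(Z) = -14 (Function('k')(Z) = Add(-6, -8) = -14)
Mul(426, Function('k')(8)) = Mul(426, -14) = -5964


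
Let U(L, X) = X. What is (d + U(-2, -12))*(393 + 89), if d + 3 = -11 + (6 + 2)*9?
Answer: 22172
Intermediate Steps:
d = 58 (d = -3 + (-11 + (6 + 2)*9) = -3 + (-11 + 8*9) = -3 + (-11 + 72) = -3 + 61 = 58)
(d + U(-2, -12))*(393 + 89) = (58 - 12)*(393 + 89) = 46*482 = 22172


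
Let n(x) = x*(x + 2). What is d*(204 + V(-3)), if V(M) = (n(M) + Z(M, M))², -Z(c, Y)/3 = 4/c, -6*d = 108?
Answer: -4554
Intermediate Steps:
d = -18 (d = -⅙*108 = -18)
Z(c, Y) = -12/c
n(x) = x*(2 + x)
V(M) = (-12/M + M*(2 + M))² (V(M) = (M*(2 + M) - 12/M)² = (-12/M + M*(2 + M))²)
d*(204 + V(-3)) = -18*(204 + (-12 + (-3)²*(2 - 3))²/(-3)²) = -18*(204 + (-12 + 9*(-1))²/9) = -18*(204 + (-12 - 9)²/9) = -18*(204 + (⅑)*(-21)²) = -18*(204 + (⅑)*441) = -18*(204 + 49) = -18*253 = -4554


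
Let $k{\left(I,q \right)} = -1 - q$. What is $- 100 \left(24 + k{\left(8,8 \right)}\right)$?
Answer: $-1500$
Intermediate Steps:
$- 100 \left(24 + k{\left(8,8 \right)}\right) = - 100 \left(24 - 9\right) = \left(-100\right) 15 = -1500$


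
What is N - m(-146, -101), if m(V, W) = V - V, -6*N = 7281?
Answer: -2427/2 ≈ -1213.5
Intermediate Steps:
N = -2427/2 (N = -⅙*7281 = -2427/2 ≈ -1213.5)
m(V, W) = 0
N - m(-146, -101) = -2427/2 - 1*0 = -2427/2 + 0 = -2427/2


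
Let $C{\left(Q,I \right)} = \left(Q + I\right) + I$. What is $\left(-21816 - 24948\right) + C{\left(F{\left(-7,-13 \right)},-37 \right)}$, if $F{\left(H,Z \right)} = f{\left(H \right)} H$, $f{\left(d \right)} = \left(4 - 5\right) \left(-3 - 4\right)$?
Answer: $-46887$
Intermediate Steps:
$f{\left(d \right)} = 7$ ($f{\left(d \right)} = \left(-1\right) \left(-7\right) = 7$)
$F{\left(H,Z \right)} = 7 H$
$C{\left(Q,I \right)} = Q + 2 I$ ($C{\left(Q,I \right)} = \left(I + Q\right) + I = Q + 2 I$)
$\left(-21816 - 24948\right) + C{\left(F{\left(-7,-13 \right)},-37 \right)} = \left(-21816 - 24948\right) + \left(7 \left(-7\right) + 2 \left(-37\right)\right) = -46764 - 123 = -46887$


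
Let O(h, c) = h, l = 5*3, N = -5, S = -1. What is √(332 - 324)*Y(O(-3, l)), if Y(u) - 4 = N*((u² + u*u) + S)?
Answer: -162*√2 ≈ -229.10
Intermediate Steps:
l = 15
Y(u) = 9 - 10*u² (Y(u) = 4 - 5*((u² + u*u) - 1) = 4 - 5*((u² + u²) - 1) = 4 - 5*(2*u² - 1) = 4 - 5*(-1 + 2*u²) = 4 + (5 - 10*u²) = 9 - 10*u²)
√(332 - 324)*Y(O(-3, l)) = √(332 - 324)*(9 - 10*(-3)²) = √8*(9 - 10*9) = (2*√2)*(9 - 90) = (2*√2)*(-81) = -162*√2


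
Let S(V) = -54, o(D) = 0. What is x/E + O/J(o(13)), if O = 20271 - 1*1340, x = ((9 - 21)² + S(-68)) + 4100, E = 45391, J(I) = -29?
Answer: -859175511/1316339 ≈ -652.70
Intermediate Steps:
x = 4190 (x = ((9 - 21)² - 54) + 4100 = ((-12)² - 54) + 4100 = (144 - 54) + 4100 = 90 + 4100 = 4190)
O = 18931 (O = 20271 - 1340 = 18931)
x/E + O/J(o(13)) = 4190/45391 + 18931/(-29) = 4190*(1/45391) + 18931*(-1/29) = 4190/45391 - 18931/29 = -859175511/1316339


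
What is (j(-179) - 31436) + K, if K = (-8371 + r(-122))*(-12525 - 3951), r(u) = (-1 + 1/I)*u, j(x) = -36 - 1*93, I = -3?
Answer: 135208935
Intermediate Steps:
j(x) = -129 (j(x) = -36 - 93 = -129)
r(u) = -4*u/3 (r(u) = (-1 + 1/(-3))*u = (-1 - ⅓)*u = -4*u/3)
K = 135240500 (K = (-8371 - 4/3*(-122))*(-12525 - 3951) = (-8371 + 488/3)*(-16476) = -24625/3*(-16476) = 135240500)
(j(-179) - 31436) + K = (-129 - 31436) + 135240500 = -31565 + 135240500 = 135208935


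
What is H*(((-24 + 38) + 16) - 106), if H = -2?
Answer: 152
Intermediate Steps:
H*(((-24 + 38) + 16) - 106) = -2*(((-24 + 38) + 16) - 106) = -2*((14 + 16) - 106) = -2*(30 - 106) = -2*(-76) = 152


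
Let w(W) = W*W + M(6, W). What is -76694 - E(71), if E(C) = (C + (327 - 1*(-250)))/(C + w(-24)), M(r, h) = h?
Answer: -47781010/623 ≈ -76695.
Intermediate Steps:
w(W) = W + W² (w(W) = W*W + W = W² + W = W + W²)
E(C) = (577 + C)/(552 + C) (E(C) = (C + (327 - 1*(-250)))/(C - 24*(1 - 24)) = (C + (327 + 250))/(C - 24*(-23)) = (C + 577)/(C + 552) = (577 + C)/(552 + C))
-76694 - E(71) = -76694 - (577 + 71)/(552 + 71) = -76694 - 648/623 = -47781010/623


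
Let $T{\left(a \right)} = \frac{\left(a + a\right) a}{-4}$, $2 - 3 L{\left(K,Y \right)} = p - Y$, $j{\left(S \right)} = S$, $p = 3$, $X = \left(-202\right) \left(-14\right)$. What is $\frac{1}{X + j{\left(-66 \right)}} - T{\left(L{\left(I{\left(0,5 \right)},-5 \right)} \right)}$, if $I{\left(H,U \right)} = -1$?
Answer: $\frac{5525}{2762} \approx 2.0004$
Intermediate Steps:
$X = 2828$
$L{\left(K,Y \right)} = - \frac{1}{3} + \frac{Y}{3}$ ($L{\left(K,Y \right)} = \frac{2}{3} - \frac{3 - Y}{3} = \frac{2}{3} + \left(-1 + \frac{Y}{3}\right) = - \frac{1}{3} + \frac{Y}{3}$)
$T{\left(a \right)} = - \frac{a^{2}}{2}$ ($T{\left(a \right)} = 2 a a \left(- \frac{1}{4}\right) = 2 a^{2} \left(- \frac{1}{4}\right) = - \frac{a^{2}}{2}$)
$\frac{1}{X + j{\left(-66 \right)}} - T{\left(L{\left(I{\left(0,5 \right)},-5 \right)} \right)} = \frac{1}{2828 - 66} - - \frac{\left(- \frac{1}{3} + \frac{1}{3} \left(-5\right)\right)^{2}}{2} = \frac{1}{2762} - - \frac{\left(- \frac{1}{3} - \frac{5}{3}\right)^{2}}{2} = \frac{1}{2762} - - \frac{\left(-2\right)^{2}}{2} = \frac{1}{2762} - \left(- \frac{1}{2}\right) 4 = \frac{1}{2762} - -2 = \frac{1}{2762} + 2 = \frac{5525}{2762}$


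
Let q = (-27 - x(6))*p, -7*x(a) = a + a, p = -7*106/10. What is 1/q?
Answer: 5/9381 ≈ 0.00053299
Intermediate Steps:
p = -371/5 (p = -742*1/10 = -371/5 ≈ -74.200)
x(a) = -2*a/7 (x(a) = -(a + a)/7 = -2*a/7)
q = 9381/5 (q = (-27 - (-2)*6/7)*(-371/5) = (-27 - 1*(-12/7))*(-371/5) = (-27 + 12/7)*(-371/5) = -177/7*(-371/5) = 9381/5 ≈ 1876.2)
1/q = 1/(9381/5) = 5/9381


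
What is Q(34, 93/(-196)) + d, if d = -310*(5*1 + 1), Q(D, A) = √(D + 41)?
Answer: -1860 + 5*√3 ≈ -1851.3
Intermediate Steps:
Q(D, A) = √(41 + D)
d = -1860 (d = -310*(5 + 1) = -310*6 = -1860)
Q(34, 93/(-196)) + d = √(41 + 34) - 1860 = √75 - 1860 = 5*√3 - 1860 = -1860 + 5*√3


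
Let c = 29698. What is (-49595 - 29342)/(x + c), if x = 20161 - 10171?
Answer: -78937/39688 ≈ -1.9889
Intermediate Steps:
x = 9990
(-49595 - 29342)/(x + c) = (-49595 - 29342)/(9990 + 29698) = -78937/39688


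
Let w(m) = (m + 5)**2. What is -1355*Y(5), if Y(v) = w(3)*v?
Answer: -433600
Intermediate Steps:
w(m) = (5 + m)**2
Y(v) = 64*v (Y(v) = (5 + 3)**2*v = 8**2*v = 64*v)
-1355*Y(5) = -86720*5 = -1355*320 = -433600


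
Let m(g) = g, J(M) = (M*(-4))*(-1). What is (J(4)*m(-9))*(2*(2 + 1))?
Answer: -864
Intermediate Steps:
J(M) = 4*M (J(M) = -4*M*(-1) = 4*M)
(J(4)*m(-9))*(2*(2 + 1)) = ((4*4)*(-9))*(2*(2 + 1)) = (16*(-9))*(2*3) = -144*6 = -864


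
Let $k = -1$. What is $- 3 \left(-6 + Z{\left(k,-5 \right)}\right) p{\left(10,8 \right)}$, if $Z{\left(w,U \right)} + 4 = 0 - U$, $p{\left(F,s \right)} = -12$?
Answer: $-180$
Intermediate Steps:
$Z{\left(w,U \right)} = -4 - U$ ($Z{\left(w,U \right)} = -4 + \left(0 - U\right) = -4 - U$)
$- 3 \left(-6 + Z{\left(k,-5 \right)}\right) p{\left(10,8 \right)} = - 3 \left(-6 - -1\right) \left(-12\right) = - 3 \left(-6 + \left(-4 + 5\right)\right) \left(-12\right) = - 3 \left(-6 + 1\right) \left(-12\right) = \left(-3\right) \left(-5\right) \left(-12\right) = 15 \left(-12\right) = -180$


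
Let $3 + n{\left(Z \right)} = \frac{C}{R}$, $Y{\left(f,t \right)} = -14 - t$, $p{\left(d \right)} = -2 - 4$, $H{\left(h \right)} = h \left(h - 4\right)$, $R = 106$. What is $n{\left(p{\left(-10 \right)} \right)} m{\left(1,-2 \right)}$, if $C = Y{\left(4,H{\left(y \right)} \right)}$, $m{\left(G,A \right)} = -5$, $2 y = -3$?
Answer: $\frac{6805}{424} \approx 16.05$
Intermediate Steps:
$y = - \frac{3}{2}$ ($y = \frac{1}{2} \left(-3\right) = - \frac{3}{2} \approx -1.5$)
$H{\left(h \right)} = h \left(-4 + h\right)$
$p{\left(d \right)} = -6$
$C = - \frac{89}{4}$ ($C = -14 - - \frac{3 \left(-4 - \frac{3}{2}\right)}{2} = -14 - \left(- \frac{3}{2}\right) \left(- \frac{11}{2}\right) = -14 - \frac{33}{4} = - \frac{89}{4} \approx -22.25$)
$n{\left(Z \right)} = - \frac{1361}{424}$ ($n{\left(Z \right)} = -3 - \frac{89}{4 \cdot 106} = -3 - \frac{89}{424} = - \frac{1361}{424}$)
$n{\left(p{\left(-10 \right)} \right)} m{\left(1,-2 \right)} = \left(- \frac{1361}{424}\right) \left(-5\right) = \frac{6805}{424}$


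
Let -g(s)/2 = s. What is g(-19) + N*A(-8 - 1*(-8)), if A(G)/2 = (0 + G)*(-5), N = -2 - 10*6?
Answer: 38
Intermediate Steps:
N = -62 (N = -2 - 60 = -62)
g(s) = -2*s
A(G) = -10*G (A(G) = 2*((0 + G)*(-5)) = 2*(G*(-5)) = 2*(-5*G) = -10*G)
g(-19) + N*A(-8 - 1*(-8)) = -2*(-19) - (-620)*(-8 - 1*(-8)) = 38 - (-620)*(-8 + 8) = 38 - (-620)*0 = 38 - 62*0 = 38 + 0 = 38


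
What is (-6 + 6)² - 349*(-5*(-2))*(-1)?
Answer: 3490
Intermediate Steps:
(-6 + 6)² - 349*(-5*(-2))*(-1) = 0² - 3490*(-1) = 0 - 349*(-10) = 0 + 3490 = 3490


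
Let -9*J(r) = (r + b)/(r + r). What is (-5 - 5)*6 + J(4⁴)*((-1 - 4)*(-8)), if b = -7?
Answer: -11935/192 ≈ -62.161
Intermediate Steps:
J(r) = -(-7 + r)/(18*r) (J(r) = -(r - 7)/(9*(r + r)) = -(-7 + r)/(9*(2*r)) = -(-7 + r)*1/(2*r)/9 = -(-7 + r)/(18*r))
(-5 - 5)*6 + J(4⁴)*((-1 - 4)*(-8)) = (-5 - 5)*6 + ((7 - 1*4⁴)/(18*(4⁴)))*((-1 - 4)*(-8)) = -10*6 + ((1/18)*(7 - 1*256)/256)*(-5*(-8)) = -60 + ((1/18)*(1/256)*(7 - 256))*40 = -60 + ((1/18)*(1/256)*(-249))*40 = -60 - 83/1536*40 = -60 - 415/192 = -11935/192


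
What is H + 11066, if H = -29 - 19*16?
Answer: 10733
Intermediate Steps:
H = -333 (H = -29 - 304 = -333)
H + 11066 = -333 + 11066 = 10733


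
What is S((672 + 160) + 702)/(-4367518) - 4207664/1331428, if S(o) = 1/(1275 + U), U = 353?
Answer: -7479458641319321/2366719552571528 ≈ -3.1603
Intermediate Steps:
S(o) = 1/1628 (S(o) = 1/(1275 + 353) = 1/1628)
S((672 + 160) + 702)/(-4367518) - 4207664/1331428 = (1/1628)/(-4367518) - 4207664/1331428 = (1/1628)*(-1/4367518) - 4207664*1/1331428 = -1/7110319304 - 1051916/332857 = -7479458641319321/2366719552571528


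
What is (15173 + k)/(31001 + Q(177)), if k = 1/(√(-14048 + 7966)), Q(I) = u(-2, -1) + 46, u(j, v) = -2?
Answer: 15173/31045 - I*√6082/188815690 ≈ 0.48874 - 4.1303e-7*I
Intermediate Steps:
Q(I) = 44 (Q(I) = -2 + 46 = 44)
k = -I*√6082/6082 (k = 1/(√(-6082)) = 1/(I*√6082) = -I*√6082/6082 ≈ -0.012823*I)
(15173 + k)/(31001 + Q(177)) = (15173 - I*√6082/6082)/(31001 + 44) = (15173 - I*√6082/6082)/31045 = (15173 - I*√6082/6082)*(1/31045) = 15173/31045 - I*√6082/188815690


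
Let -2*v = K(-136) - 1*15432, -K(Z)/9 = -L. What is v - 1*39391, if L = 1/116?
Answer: -7348609/232 ≈ -31675.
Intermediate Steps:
L = 1/116 ≈ 0.0086207
K(Z) = 9/116 (K(Z) = -(-9)/116 = -9*(-1/116) = 9/116)
v = 1790103/232 (v = -(9/116 - 1*15432)/2 = -(9/116 - 15432)/2 = -½*(-1790103/116) = 1790103/232 ≈ 7716.0)
v - 1*39391 = 1790103/232 - 1*39391 = 1790103/232 - 39391 = -7348609/232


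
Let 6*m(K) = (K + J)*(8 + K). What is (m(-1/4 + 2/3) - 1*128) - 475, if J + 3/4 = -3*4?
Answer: -133985/216 ≈ -620.30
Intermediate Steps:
J = -51/4 (J = -3/4 - 3*4 = -3/4 - 12 = -51/4 ≈ -12.750)
m(K) = (8 + K)*(-51/4 + K)/6 (m(K) = ((K - 51/4)*(8 + K))/6 = ((-51/4 + K)*(8 + K))/6 = ((8 + K)*(-51/4 + K))/6 = (8 + K)*(-51/4 + K)/6)
(m(-1/4 + 2/3) - 1*128) - 475 = ((-17 - 19*(-1/4 + 2/3)/24 + (-1/4 + 2/3)**2/6) - 1*128) - 475 = ((-17 - 19*(-1*1/4 + 2*(1/3))/24 + (-1*1/4 + 2*(1/3))**2/6) - 128) - 475 = ((-17 - 19*(-1/4 + 2/3)/24 + (-1/4 + 2/3)**2/6) - 128) - 475 = ((-17 - 19/24*5/12 + (5/12)**2/6) - 128) - 475 = ((-17 - 95/288 + (1/6)*(25/144)) - 128) - 475 = ((-17 - 95/288 + 25/864) - 128) - 475 = (-3737/216 - 128) - 475 = -31385/216 - 475 = -133985/216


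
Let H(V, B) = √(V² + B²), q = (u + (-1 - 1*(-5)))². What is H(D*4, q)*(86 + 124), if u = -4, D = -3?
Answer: 2520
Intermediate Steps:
q = 0 (q = (-4 + (-1 - 1*(-5)))² = (-4 + (-1 + 5))² = (-4 + 4)² = 0² = 0)
H(V, B) = √(B² + V²)
H(D*4, q)*(86 + 124) = √(0² + (-3*4)²)*(86 + 124) = √(0 + (-12)²)*210 = √(0 + 144)*210 = √144*210 = 12*210 = 2520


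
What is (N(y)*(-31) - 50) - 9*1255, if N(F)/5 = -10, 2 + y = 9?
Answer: -9795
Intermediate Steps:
y = 7 (y = -2 + 9 = 7)
N(F) = -50 (N(F) = 5*(-10) = -50)
(N(y)*(-31) - 50) - 9*1255 = (-50*(-31) - 50) - 9*1255 = (1550 - 50) - 1*11295 = 1500 - 11295 = -9795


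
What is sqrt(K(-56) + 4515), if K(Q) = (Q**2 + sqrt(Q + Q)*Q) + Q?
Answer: sqrt(7595 - 224*I*sqrt(7)) ≈ 87.215 - 3.3976*I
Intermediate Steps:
K(Q) = Q + Q**2 + sqrt(2)*Q**(3/2) (K(Q) = (Q**2 + sqrt(2*Q)*Q) + Q = (Q**2 + (sqrt(2)*sqrt(Q))*Q) + Q = (Q**2 + sqrt(2)*Q**(3/2)) + Q = Q + Q**2 + sqrt(2)*Q**(3/2))
sqrt(K(-56) + 4515) = sqrt((-56 + (-56)**2 + sqrt(2)*(-56)**(3/2)) + 4515) = sqrt((-56 + 3136 + sqrt(2)*(-112*I*sqrt(14))) + 4515) = sqrt((-56 + 3136 - 224*I*sqrt(7)) + 4515) = sqrt((3080 - 224*I*sqrt(7)) + 4515) = sqrt(7595 - 224*I*sqrt(7))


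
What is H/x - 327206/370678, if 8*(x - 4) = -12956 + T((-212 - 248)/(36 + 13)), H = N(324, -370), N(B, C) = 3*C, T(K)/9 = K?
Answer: -89539637/447492591 ≈ -0.20009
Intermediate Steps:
T(K) = 9*K
H = -1110 (H = 3*(-370) = -1110)
x = -79677/49 (x = 4 + (-12956 + 9*((-212 - 248)/(36 + 13)))/8 = 4 + (-12956 + 9*(-460/49))/8 = 4 + (-12956 - 4140/49)/8 = 4 + (⅛)*(-638984/49) = 4 - 79873/49 = -79677/49 ≈ -1626.1)
H/x - 327206/370678 = -1110/(-79677/49) - 327206/370678 = -1110*(-49/79677) - 327206*1/370678 = 18130/26559 - 14873/16849 = -89539637/447492591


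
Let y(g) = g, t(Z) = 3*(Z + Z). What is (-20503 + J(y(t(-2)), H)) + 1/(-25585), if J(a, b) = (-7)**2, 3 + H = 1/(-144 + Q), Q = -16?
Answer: -523315591/25585 ≈ -20454.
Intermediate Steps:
t(Z) = 6*Z (t(Z) = 3*(2*Z) = 6*Z)
H = -481/160 (H = -3 + 1/(-144 - 16) = -3 + 1/(-160) = -3 - 1/160 = -481/160 ≈ -3.0062)
J(a, b) = 49
(-20503 + J(y(t(-2)), H)) + 1/(-25585) = (-20503 + 49) + 1/(-25585) = -20454 - 1/25585 = -523315591/25585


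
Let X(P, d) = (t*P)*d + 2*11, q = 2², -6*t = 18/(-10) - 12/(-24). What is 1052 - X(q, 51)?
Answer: 4929/5 ≈ 985.80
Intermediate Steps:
t = 13/60 (t = -(18/(-10) - 12/(-24))/6 = -(18*(-⅒) - 12*(-1/24))/6 = -(-9/5 + ½)/6 = -⅙*(-13/10) = 13/60 ≈ 0.21667)
q = 4
X(P, d) = 22 + 13*P*d/60 (X(P, d) = (13*P/60)*d + 2*11 = 13*P*d/60 + 22 = 22 + 13*P*d/60)
1052 - X(q, 51) = 1052 - (22 + (13/60)*4*51) = 1052 - (22 + 221/5) = 1052 - 1*331/5 = 1052 - 331/5 = 4929/5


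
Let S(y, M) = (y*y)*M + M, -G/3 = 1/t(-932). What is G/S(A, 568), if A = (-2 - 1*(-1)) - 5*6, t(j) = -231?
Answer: 1/42074032 ≈ 2.3768e-8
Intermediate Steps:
A = -31 (A = (-2 + 1) - 30 = -1 - 30 = -31)
G = 1/77 (G = -3/(-231) = -3*(-1/231) = 1/77 ≈ 0.012987)
S(y, M) = M + M*y**2 (S(y, M) = y**2*M + M = M*y**2 + M = M + M*y**2)
G/S(A, 568) = 1/(77*((568*(1 + (-31)**2)))) = 1/(77*((568*(1 + 961)))) = 1/(77*((568*962))) = (1/77)/546416 = (1/77)*(1/546416) = 1/42074032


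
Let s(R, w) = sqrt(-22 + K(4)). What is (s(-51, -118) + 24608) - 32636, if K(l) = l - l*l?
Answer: -8028 + I*sqrt(34) ≈ -8028.0 + 5.831*I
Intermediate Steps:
K(l) = l - l**2
s(R, w) = I*sqrt(34) (s(R, w) = sqrt(-22 + 4*(1 - 1*4)) = sqrt(-22 + 4*(1 - 4)) = sqrt(-22 + 4*(-3)) = sqrt(-22 - 12) = sqrt(-34) = I*sqrt(34))
(s(-51, -118) + 24608) - 32636 = (I*sqrt(34) + 24608) - 32636 = (24608 + I*sqrt(34)) - 32636 = -8028 + I*sqrt(34)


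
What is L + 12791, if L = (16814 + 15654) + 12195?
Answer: 57454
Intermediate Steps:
L = 44663 (L = 32468 + 12195 = 44663)
L + 12791 = 44663 + 12791 = 57454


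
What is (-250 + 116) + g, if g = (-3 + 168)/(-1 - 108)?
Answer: -14771/109 ≈ -135.51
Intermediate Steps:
g = -165/109 (g = 165/(-109) = 165*(-1/109) = -165/109 ≈ -1.5138)
(-250 + 116) + g = (-250 + 116) - 165/109 = -134 - 165/109 = -14771/109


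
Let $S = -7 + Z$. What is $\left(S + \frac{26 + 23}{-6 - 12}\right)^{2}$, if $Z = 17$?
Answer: $\frac{17161}{324} \approx 52.966$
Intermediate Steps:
$S = 10$ ($S = -7 + 17 = 10$)
$\left(S + \frac{26 + 23}{-6 - 12}\right)^{2} = \left(10 + \frac{26 + 23}{-6 - 12}\right)^{2} = \left(10 + \frac{49}{-18}\right)^{2} = \left(10 + 49 \left(- \frac{1}{18}\right)\right)^{2} = \left(10 - \frac{49}{18}\right)^{2} = \left(\frac{131}{18}\right)^{2} = \frac{17161}{324}$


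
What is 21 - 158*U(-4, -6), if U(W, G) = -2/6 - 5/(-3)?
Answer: -569/3 ≈ -189.67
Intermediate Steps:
U(W, G) = 4/3 (U(W, G) = -2*1/6 - 5*(-1/3) = -1/3 + 5/3 = 4/3)
21 - 158*U(-4, -6) = 21 - 158*4/3 = 21 - 632/3 = -569/3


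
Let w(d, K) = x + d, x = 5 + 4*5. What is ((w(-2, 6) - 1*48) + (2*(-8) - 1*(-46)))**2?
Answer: 25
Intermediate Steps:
x = 25 (x = 5 + 20 = 25)
w(d, K) = 25 + d
((w(-2, 6) - 1*48) + (2*(-8) - 1*(-46)))**2 = (((25 - 2) - 1*48) + (2*(-8) - 1*(-46)))**2 = ((23 - 48) + (-16 + 46))**2 = (-25 + 30)**2 = 5**2 = 25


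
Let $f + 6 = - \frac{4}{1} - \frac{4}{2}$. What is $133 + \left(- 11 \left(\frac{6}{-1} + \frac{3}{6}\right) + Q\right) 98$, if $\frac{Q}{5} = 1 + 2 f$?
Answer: $-5208$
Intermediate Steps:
$f = -12$ ($f = -6 - \left(2 + 4\right) = -6 - 6 = -12$)
$Q = -115$ ($Q = 5 \left(1 + 2 \left(-12\right)\right) = 5 \left(1 - 24\right) = 5 \left(-23\right) = -115$)
$133 + \left(- 11 \left(\frac{6}{-1} + \frac{3}{6}\right) + Q\right) 98 = 133 + \left(- 11 \left(\frac{6}{-1} + \frac{3}{6}\right) - 115\right) 98 = 133 + \left(- 11 \left(6 \left(-1\right) + 3 \cdot \frac{1}{6}\right) - 115\right) 98 = 133 + \left(- 11 \left(-6 + \frac{1}{2}\right) - 115\right) 98 = 133 + \left(\left(-11\right) \left(- \frac{11}{2}\right) - 115\right) 98 = 133 + \left(\frac{121}{2} - 115\right) 98 = 133 - 5341 = -5208$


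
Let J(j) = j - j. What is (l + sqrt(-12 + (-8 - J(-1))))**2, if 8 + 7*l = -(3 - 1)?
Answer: -880/49 - 40*I*sqrt(5)/7 ≈ -17.959 - 12.778*I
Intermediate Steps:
J(j) = 0
l = -10/7 (l = -8/7 + (-(3 - 1))/7 = -8/7 + (-1*2)/7 = -8/7 + (1/7)*(-2) = -8/7 - 2/7 = -10/7 ≈ -1.4286)
(l + sqrt(-12 + (-8 - J(-1))))**2 = (-10/7 + sqrt(-12 + (-8 - 1*0)))**2 = (-10/7 + sqrt(-12 + (-8 + 0)))**2 = (-10/7 + sqrt(-12 - 8))**2 = (-10/7 + sqrt(-20))**2 = (-10/7 + 2*I*sqrt(5))**2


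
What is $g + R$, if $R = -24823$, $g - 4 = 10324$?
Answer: $-14495$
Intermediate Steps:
$g = 10328$ ($g = 4 + 10324 = 10328$)
$g + R = 10328 - 24823 = -14495$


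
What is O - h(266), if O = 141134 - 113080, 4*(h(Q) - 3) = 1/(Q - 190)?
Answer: 8527503/304 ≈ 28051.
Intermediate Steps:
h(Q) = 3 + 1/(4*(-190 + Q)) (h(Q) = 3 + 1/(4*(Q - 190)) = 3 + 1/(4*(-190 + Q)))
O = 28054
O - h(266) = 28054 - (-2279 + 12*266)/(4*(-190 + 266)) = 28054 - (-2279 + 3192)/(4*76) = 28054 - 913/(4*76) = 28054 - 1*913/304 = 28054 - 913/304 = 8527503/304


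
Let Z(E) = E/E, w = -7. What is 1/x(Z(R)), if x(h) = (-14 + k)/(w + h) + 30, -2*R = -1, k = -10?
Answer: 1/34 ≈ 0.029412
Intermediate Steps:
R = ½ (R = -½*(-1) = ½ ≈ 0.50000)
Z(E) = 1
x(h) = 30 - 24/(-7 + h) (x(h) = (-14 - 10)/(-7 + h) + 30 = -24/(-7 + h) + 30 = 30 - 24/(-7 + h))
1/x(Z(R)) = 1/(6*(-39 + 5*1)/(-7 + 1)) = 1/(6*(-39 + 5)/(-6)) = 1/(6*(-⅙)*(-34)) = 1/34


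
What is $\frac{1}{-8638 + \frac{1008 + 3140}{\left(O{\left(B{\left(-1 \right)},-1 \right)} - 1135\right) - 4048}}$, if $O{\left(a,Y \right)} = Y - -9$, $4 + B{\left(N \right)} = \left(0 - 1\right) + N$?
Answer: $- \frac{5175}{44705798} \approx -0.00011576$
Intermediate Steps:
$B{\left(N \right)} = -5 + N$ ($B{\left(N \right)} = -4 + \left(\left(0 - 1\right) + N\right) = -4 + \left(-1 + N\right) = -5 + N$)
$O{\left(a,Y \right)} = 9 + Y$ ($O{\left(a,Y \right)} = Y + 9 = 9 + Y$)
$\frac{1}{-8638 + \frac{1008 + 3140}{\left(O{\left(B{\left(-1 \right)},-1 \right)} - 1135\right) - 4048}} = \frac{1}{-8638 + \frac{1008 + 3140}{\left(\left(9 - 1\right) - 1135\right) - 4048}} = \frac{1}{-8638 + \frac{4148}{\left(8 - 1135\right) - 4048}} = \frac{1}{-8638 + \frac{4148}{-1127 - 4048}} = \frac{1}{-8638 + \frac{4148}{-5175}} = \frac{1}{-8638 + 4148 \left(- \frac{1}{5175}\right)} = \frac{1}{-8638 - \frac{4148}{5175}} = \frac{1}{- \frac{44705798}{5175}} = - \frac{5175}{44705798}$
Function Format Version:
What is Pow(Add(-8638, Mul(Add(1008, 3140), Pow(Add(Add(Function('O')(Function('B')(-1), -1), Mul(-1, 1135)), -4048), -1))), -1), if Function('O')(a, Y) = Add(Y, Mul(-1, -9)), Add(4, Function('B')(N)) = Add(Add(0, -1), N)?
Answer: Rational(-5175, 44705798) ≈ -0.00011576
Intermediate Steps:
Function('B')(N) = Add(-5, N) (Function('B')(N) = Add(-4, Add(Add(0, -1), N)) = Add(-4, Add(-1, N)) = Add(-5, N))
Function('O')(a, Y) = Add(9, Y) (Function('O')(a, Y) = Add(Y, 9) = Add(9, Y))
Pow(Add(-8638, Mul(Add(1008, 3140), Pow(Add(Add(Function('O')(Function('B')(-1), -1), Mul(-1, 1135)), -4048), -1))), -1) = Pow(Add(-8638, Mul(Add(1008, 3140), Pow(Add(Add(Add(9, -1), Mul(-1, 1135)), -4048), -1))), -1) = Pow(Add(-8638, Mul(4148, Pow(Add(Add(8, -1135), -4048), -1))), -1) = Pow(Add(-8638, Mul(4148, Pow(Add(-1127, -4048), -1))), -1) = Pow(Add(-8638, Mul(4148, Pow(-5175, -1))), -1) = Pow(Add(-8638, Mul(4148, Rational(-1, 5175))), -1) = Pow(Add(-8638, Rational(-4148, 5175)), -1) = Pow(Rational(-44705798, 5175), -1) = Rational(-5175, 44705798)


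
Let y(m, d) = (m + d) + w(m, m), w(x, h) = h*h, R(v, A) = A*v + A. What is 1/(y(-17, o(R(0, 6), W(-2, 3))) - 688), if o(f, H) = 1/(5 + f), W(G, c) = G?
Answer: -11/4575 ≈ -0.0024044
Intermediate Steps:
R(v, A) = A + A*v
w(x, h) = h**2
y(m, d) = d + m + m**2 (y(m, d) = (m + d) + m**2 = (d + m) + m**2 = d + m + m**2)
1/(y(-17, o(R(0, 6), W(-2, 3))) - 688) = 1/((1/(5 + 6*(1 + 0)) - 17 + (-17)**2) - 688) = 1/((1/(5 + 6*1) - 17 + 289) - 688) = 1/((1/(5 + 6) - 17 + 289) - 688) = 1/((1/11 - 17 + 289) - 688) = 1/(2993/11 - 688) = 1/(-4575/11) = -11/4575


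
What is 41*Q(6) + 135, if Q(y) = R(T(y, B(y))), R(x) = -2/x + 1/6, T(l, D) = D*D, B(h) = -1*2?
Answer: 364/3 ≈ 121.33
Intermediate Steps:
B(h) = -2
T(l, D) = D²
R(x) = ⅙ - 2/x (R(x) = -2/x + 1*(⅙) = -2/x + ⅙ = ⅙ - 2/x)
Q(y) = -⅓ (Q(y) = (-12 + (-2)²)/(6*((-2)²)) = (⅙)*(-12 + 4)/4 = (⅙)*(¼)*(-8) = -⅓)
41*Q(6) + 135 = 41*(-⅓) + 135 = -41/3 + 135 = 364/3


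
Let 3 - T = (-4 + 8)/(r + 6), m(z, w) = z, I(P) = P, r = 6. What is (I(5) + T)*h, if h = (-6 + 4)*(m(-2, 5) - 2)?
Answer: 184/3 ≈ 61.333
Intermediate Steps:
T = 8/3 (T = 3 - (-4 + 8)/(6 + 6) = 3 - 4/12 = 3 - 1*1/3 = 3 - 1/3 = 8/3 ≈ 2.6667)
h = 8 (h = (-6 + 4)*(-2 - 2) = -2*(-4) = 8)
(I(5) + T)*h = (5 + 8/3)*8 = (23/3)*8 = 184/3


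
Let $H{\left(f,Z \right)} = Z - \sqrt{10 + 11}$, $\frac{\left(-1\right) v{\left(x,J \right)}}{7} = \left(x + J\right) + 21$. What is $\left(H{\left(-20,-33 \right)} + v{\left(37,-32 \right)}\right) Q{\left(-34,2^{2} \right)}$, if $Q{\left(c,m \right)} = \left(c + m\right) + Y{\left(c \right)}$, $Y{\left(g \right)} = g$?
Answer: $13760 + 64 \sqrt{21} \approx 14053.0$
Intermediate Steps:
$v{\left(x,J \right)} = -147 - 7 J - 7 x$ ($v{\left(x,J \right)} = - 7 \left(\left(x + J\right) + 21\right) = - 7 \left(\left(J + x\right) + 21\right) = - 7 \left(21 + J + x\right) = -147 - 7 J - 7 x$)
$Q{\left(c,m \right)} = m + 2 c$ ($Q{\left(c,m \right)} = \left(c + m\right) + c = m + 2 c$)
$H{\left(f,Z \right)} = Z - \sqrt{21}$
$\left(H{\left(-20,-33 \right)} + v{\left(37,-32 \right)}\right) Q{\left(-34,2^{2} \right)} = \left(\left(-33 - \sqrt{21}\right) - 182\right) \left(2^{2} + 2 \left(-34\right)\right) = \left(\left(-33 - \sqrt{21}\right) - 182\right) \left(4 - 68\right) = \left(\left(-33 - \sqrt{21}\right) - 182\right) \left(-64\right) = \left(-215 - \sqrt{21}\right) \left(-64\right) = 13760 + 64 \sqrt{21}$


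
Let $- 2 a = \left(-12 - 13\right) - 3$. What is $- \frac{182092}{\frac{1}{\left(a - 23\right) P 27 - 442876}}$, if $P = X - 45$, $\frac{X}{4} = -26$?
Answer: $74051171548$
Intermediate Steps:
$X = -104$ ($X = 4 \left(-26\right) = -104$)
$a = 14$ ($a = - \frac{\left(-12 - 13\right) - 3}{2} = - \frac{-25 - 3}{2} = \left(- \frac{1}{2}\right) \left(-28\right) = 14$)
$P = -149$ ($P = -104 - 45 = -149$)
$- \frac{182092}{\frac{1}{\left(a - 23\right) P 27 - 442876}} = - \frac{182092}{\frac{1}{\left(14 - 23\right) \left(-149\right) 27 - 442876}} = - \frac{182092}{\frac{1}{\left(-9\right) \left(-149\right) 27 - 442876}} = - \frac{182092}{\frac{1}{1341 \cdot 27 - 442876}} = - \frac{182092}{\frac{1}{36207 - 442876}} = - \frac{182092}{\frac{1}{-406669}} = - \frac{182092}{- \frac{1}{406669}} = \left(-182092\right) \left(-406669\right) = 74051171548$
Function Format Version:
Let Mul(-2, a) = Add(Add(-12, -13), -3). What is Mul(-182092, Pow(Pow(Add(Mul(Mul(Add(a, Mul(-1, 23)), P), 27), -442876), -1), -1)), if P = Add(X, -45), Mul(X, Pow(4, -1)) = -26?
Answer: 74051171548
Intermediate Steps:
X = -104 (X = Mul(4, -26) = -104)
a = 14 (a = Mul(Rational(-1, 2), Add(Add(-12, -13), -3)) = Mul(Rational(-1, 2), Add(-25, -3)) = Mul(Rational(-1, 2), -28) = 14)
P = -149 (P = Add(-104, -45) = -149)
Mul(-182092, Pow(Pow(Add(Mul(Mul(Add(a, Mul(-1, 23)), P), 27), -442876), -1), -1)) = Mul(-182092, Pow(Pow(Add(Mul(Mul(Add(14, Mul(-1, 23)), -149), 27), -442876), -1), -1)) = Mul(-182092, Pow(Pow(Add(Mul(Mul(Add(14, -23), -149), 27), -442876), -1), -1)) = Mul(-182092, Pow(Pow(Add(Mul(Mul(-9, -149), 27), -442876), -1), -1)) = Mul(-182092, Pow(Pow(Add(Mul(1341, 27), -442876), -1), -1)) = Mul(-182092, Pow(Pow(Add(36207, -442876), -1), -1)) = Mul(-182092, Pow(Pow(-406669, -1), -1)) = Mul(-182092, Pow(Rational(-1, 406669), -1)) = Mul(-182092, -406669) = 74051171548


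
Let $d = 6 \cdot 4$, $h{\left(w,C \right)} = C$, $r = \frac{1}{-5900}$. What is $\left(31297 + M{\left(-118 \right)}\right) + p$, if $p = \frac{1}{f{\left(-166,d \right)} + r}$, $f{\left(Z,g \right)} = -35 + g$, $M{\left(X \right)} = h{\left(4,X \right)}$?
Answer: $\frac{2023542379}{64901} \approx 31179.0$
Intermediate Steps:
$r = - \frac{1}{5900} \approx -0.00016949$
$M{\left(X \right)} = X$
$d = 24$
$p = - \frac{5900}{64901}$ ($p = \frac{1}{\left(-35 + 24\right) - \frac{1}{5900}} = \frac{1}{-11 - \frac{1}{5900}} = \frac{1}{- \frac{64901}{5900}} = - \frac{5900}{64901} \approx -0.090908$)
$\left(31297 + M{\left(-118 \right)}\right) + p = \left(31297 - 118\right) - \frac{5900}{64901} = 31179 - \frac{5900}{64901} = \frac{2023542379}{64901}$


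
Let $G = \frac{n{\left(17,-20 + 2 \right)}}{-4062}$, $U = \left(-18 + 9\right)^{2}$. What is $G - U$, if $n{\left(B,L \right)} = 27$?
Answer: $- \frac{109683}{1354} \approx -81.007$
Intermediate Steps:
$U = 81$ ($U = \left(-9\right)^{2} = 81$)
$G = - \frac{9}{1354}$ ($G = \frac{27}{-4062} = 27 \left(- \frac{1}{4062}\right) = - \frac{9}{1354} \approx -0.006647$)
$G - U = - \frac{9}{1354} - 81 = - \frac{109683}{1354}$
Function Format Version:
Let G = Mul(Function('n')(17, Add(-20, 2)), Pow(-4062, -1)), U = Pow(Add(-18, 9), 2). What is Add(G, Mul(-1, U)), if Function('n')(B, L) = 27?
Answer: Rational(-109683, 1354) ≈ -81.007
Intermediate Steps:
U = 81 (U = Pow(-9, 2) = 81)
G = Rational(-9, 1354) (G = Mul(27, Pow(-4062, -1)) = Mul(27, Rational(-1, 4062)) = Rational(-9, 1354) ≈ -0.0066470)
Add(G, Mul(-1, U)) = Add(Rational(-9, 1354), Mul(-1, 81)) = Add(Rational(-9, 1354), -81) = Rational(-109683, 1354)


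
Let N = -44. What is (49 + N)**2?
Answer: 25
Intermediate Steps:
(49 + N)**2 = (49 - 44)**2 = 5**2 = 25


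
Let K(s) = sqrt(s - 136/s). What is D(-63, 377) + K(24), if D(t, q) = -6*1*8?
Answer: -48 + sqrt(165)/3 ≈ -43.718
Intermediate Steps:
D(t, q) = -48 (D(t, q) = -6*8 = -48)
D(-63, 377) + K(24) = -48 + sqrt(24 - 136/24) = -48 + sqrt(24 - 136*1/24) = -48 + sqrt(24 - 17/3) = -48 + sqrt(55/3) = -48 + sqrt(165)/3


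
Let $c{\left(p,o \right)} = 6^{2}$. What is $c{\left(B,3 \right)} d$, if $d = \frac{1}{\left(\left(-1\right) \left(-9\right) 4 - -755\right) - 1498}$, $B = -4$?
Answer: $- \frac{36}{707} \approx -0.050919$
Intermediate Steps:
$c{\left(p,o \right)} = 36$
$d = - \frac{1}{707}$ ($d = \frac{1}{\left(9 \cdot 4 + 755\right) - 1498} = \frac{1}{\left(36 + 755\right) - 1498} = \frac{1}{791 - 1498} = \frac{1}{-707} = - \frac{1}{707} \approx -0.0014144$)
$c{\left(B,3 \right)} d = 36 \left(- \frac{1}{707}\right) = - \frac{36}{707}$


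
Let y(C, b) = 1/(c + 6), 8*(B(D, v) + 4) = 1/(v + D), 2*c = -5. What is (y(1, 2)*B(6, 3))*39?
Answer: -533/12 ≈ -44.417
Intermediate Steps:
c = -5/2 (c = (½)*(-5) = -5/2 ≈ -2.5000)
B(D, v) = -4 + 1/(8*(D + v)) (B(D, v) = -4 + 1/(8*(v + D)) = -4 + 1/(8*(D + v)))
y(C, b) = 2/7 (y(C, b) = 1/(-5/2 + 6) = 1/(7/2) = 2/7)
(y(1, 2)*B(6, 3))*39 = (2*((⅛ - 4*6 - 4*3)/(6 + 3))/7)*39 = (2*((⅛ - 24 - 12)/9)/7)*39 = (2*((⅑)*(-287/8))/7)*39 = ((2/7)*(-287/72))*39 = -41/36*39 = -533/12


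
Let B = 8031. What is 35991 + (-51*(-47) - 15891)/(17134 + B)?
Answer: 905700021/25165 ≈ 35990.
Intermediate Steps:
35991 + (-51*(-47) - 15891)/(17134 + B) = 35991 + (-51*(-47) - 15891)/(17134 + 8031) = 35991 + (2397 - 15891)/25165 = 35991 - 13494*1/25165 = 35991 - 13494/25165 = 905700021/25165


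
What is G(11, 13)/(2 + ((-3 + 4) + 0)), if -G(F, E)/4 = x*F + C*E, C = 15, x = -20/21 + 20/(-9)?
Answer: -40340/189 ≈ -213.44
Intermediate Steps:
x = -200/63 (x = -20*1/21 + 20*(-⅑) = -20/21 - 20/9 = -200/63 ≈ -3.1746)
G(F, E) = -60*E + 800*F/63 (G(F, E) = -4*(-200*F/63 + 15*E) = -4*(15*E - 200*F/63) = -60*E + 800*F/63)
G(11, 13)/(2 + ((-3 + 4) + 0)) = (-60*13 + (800/63)*11)/(2 + ((-3 + 4) + 0)) = (-780 + 8800/63)/(2 + (1 + 0)) = -40340/(63*(2 + 1)) = -40340/63/3 = -40340/63*⅓ = -40340/189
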